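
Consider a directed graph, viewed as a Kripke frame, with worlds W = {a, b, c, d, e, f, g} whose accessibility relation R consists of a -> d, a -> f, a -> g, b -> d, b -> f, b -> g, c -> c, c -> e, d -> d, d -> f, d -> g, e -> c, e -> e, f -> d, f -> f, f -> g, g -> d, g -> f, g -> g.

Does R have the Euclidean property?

Euclidean: yes — any two successors of a common world are R-related.

Yes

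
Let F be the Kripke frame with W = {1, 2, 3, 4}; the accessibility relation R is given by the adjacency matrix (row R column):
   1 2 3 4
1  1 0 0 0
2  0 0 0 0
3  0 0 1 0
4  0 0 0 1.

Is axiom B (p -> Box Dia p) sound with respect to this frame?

Axiom B corresponds to the accessibility relation being symmetric.
Symmetric: yes — every pair in R has its reverse in R.

Yes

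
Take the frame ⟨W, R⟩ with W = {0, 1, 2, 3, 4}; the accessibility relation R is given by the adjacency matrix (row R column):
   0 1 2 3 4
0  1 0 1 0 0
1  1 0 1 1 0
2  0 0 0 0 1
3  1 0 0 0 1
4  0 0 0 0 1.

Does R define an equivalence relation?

Reflexive: no — 1 is not related to itself.
Symmetric: no — 0 R 2 but not 2 R 0.
Transitive: no — 0 R 2 and 2 R 4, but not 0 R 4.
So R is not an equivalence relation.

No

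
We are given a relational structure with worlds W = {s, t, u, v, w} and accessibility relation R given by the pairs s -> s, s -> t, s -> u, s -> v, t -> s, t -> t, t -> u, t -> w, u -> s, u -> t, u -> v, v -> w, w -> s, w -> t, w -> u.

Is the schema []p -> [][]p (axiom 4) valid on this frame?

The schema 4 characterises exactly the transitive frames.
Transitive: no — s R t and t R w, but not s R w.

No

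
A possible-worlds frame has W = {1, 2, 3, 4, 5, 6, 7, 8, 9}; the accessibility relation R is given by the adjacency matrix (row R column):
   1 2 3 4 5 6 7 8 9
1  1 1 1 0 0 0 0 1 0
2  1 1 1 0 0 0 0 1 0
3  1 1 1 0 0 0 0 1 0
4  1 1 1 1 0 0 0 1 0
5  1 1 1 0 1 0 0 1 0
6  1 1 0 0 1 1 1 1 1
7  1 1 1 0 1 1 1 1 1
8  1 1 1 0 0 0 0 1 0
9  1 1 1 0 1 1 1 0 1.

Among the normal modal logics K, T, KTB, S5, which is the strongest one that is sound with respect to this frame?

T

Reflexive (axiom T): yes — every world is R-related to itself.
Symmetric (axiom B): no — 4 R 1 but not 1 R 4.
Euclidean (axiom 5): no — 6 R 1 and 6 R 5, but not 1 R 5.
So F validates K, T; KTB would additionally require R to be symmetric. The strongest is T.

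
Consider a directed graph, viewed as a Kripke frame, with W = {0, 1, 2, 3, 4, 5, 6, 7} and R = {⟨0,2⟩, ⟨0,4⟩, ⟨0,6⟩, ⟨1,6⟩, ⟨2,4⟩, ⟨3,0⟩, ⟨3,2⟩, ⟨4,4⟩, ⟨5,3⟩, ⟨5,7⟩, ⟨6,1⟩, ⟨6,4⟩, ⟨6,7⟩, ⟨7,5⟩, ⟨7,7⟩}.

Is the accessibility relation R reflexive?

No

Reflexive: no — 0 is not related to itself.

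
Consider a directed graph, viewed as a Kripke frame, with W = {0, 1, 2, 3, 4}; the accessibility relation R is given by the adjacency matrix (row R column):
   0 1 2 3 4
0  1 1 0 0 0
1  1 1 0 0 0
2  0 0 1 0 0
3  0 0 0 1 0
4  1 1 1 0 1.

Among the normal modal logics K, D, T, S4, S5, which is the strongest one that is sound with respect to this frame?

S4

Serial (axiom D): yes — every world has a successor (e.g. 0 R 0).
Reflexive (axiom T): yes — every world is R-related to itself.
Transitive (axiom 4): yes — every two-step R-path is closed by a direct edge.
Euclidean (axiom 5): no — 4 R 0 and 4 R 2, but not 0 R 2.
So F validates K, D, T, S4; S5 would additionally require R to be Euclidean. The strongest is S4.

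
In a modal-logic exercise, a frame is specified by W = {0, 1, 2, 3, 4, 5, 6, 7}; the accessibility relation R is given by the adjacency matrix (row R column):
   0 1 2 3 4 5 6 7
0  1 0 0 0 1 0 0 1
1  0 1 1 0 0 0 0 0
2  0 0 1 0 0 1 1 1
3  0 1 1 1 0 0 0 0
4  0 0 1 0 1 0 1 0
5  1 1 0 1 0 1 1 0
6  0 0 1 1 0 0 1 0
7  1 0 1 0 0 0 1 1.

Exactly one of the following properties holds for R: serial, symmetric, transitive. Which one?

Serial: yes — every world has a successor (e.g. 0 R 0).
Symmetric: no — 0 R 4 but not 4 R 0.
Transitive: no — 0 R 4 and 4 R 2, but not 0 R 2.
Only serial holds.

serial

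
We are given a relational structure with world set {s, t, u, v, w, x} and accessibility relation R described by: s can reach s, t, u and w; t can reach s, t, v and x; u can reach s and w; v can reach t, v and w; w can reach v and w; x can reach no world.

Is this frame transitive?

Transitive: no — s R t and t R v, but not s R v.

No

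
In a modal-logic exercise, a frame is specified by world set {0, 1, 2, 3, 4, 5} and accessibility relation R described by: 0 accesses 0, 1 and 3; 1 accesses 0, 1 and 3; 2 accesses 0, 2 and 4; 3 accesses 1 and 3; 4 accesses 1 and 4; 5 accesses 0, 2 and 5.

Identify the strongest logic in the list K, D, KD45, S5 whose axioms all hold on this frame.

D

Serial (axiom D): yes — every world has a successor (e.g. 0 R 0).
Euclidean (axiom 5): no — 1 R 3 and 1 R 0, but not 3 R 0.
Transitive (axiom 4): no — 2 R 0 and 0 R 1, but not 2 R 1.
Reflexive (axiom T): yes — every world is R-related to itself.
So F validates K, D; KD45 would additionally require R to be Euclidean and transitive. The strongest is D.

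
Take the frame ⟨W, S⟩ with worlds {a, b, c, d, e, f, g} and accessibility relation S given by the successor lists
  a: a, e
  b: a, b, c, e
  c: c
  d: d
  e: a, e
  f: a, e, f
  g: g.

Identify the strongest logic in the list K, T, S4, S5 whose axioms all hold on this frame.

S4

Reflexive (axiom T): yes — every world is S-related to itself.
Transitive (axiom 4): yes — every two-step S-path is closed by a direct edge.
Euclidean (axiom 5): no — b S a and b S c, but not a S c.
So F validates K, T, S4; S5 would additionally require S to be Euclidean. The strongest is S4.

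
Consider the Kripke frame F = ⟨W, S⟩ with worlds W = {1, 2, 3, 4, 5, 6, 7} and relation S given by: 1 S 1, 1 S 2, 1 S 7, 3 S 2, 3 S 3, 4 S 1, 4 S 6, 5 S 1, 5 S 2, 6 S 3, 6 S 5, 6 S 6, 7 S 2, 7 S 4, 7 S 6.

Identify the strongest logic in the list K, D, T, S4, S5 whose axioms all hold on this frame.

Serial (axiom D): no — 2 has no S-successor.
Reflexive (axiom T): no — 2 is not related to itself.
Transitive (axiom 4): no — 1 S 7 and 7 S 4, but not 1 S 4.
Euclidean (axiom 5): no — 1 S 2 and 1 S 7, but not 2 S 7.
So F validates K; D would additionally require S to be serial. The strongest is K.

K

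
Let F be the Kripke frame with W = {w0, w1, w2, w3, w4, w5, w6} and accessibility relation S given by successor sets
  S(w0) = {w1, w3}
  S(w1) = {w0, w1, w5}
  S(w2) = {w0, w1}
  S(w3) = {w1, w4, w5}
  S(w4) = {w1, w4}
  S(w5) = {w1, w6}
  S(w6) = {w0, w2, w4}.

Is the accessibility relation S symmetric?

No

Symmetric: no — w0 S w3 but not w3 S w0.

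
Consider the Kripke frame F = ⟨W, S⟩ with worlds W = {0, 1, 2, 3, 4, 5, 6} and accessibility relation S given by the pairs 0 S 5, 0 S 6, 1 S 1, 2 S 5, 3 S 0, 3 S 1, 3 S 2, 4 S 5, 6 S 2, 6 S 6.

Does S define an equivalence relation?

No

Reflexive: no — 0 is not related to itself.
Symmetric: no — 0 S 5 but not 5 S 0.
Transitive: no — 0 S 6 and 6 S 2, but not 0 S 2.
So S is not an equivalence relation.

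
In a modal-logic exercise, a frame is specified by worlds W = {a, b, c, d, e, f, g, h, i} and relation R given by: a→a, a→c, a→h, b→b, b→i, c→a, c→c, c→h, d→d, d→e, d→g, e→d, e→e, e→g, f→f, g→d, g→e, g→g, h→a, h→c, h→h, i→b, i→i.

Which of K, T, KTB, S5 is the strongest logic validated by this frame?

Reflexive (axiom T): yes — every world is R-related to itself.
Symmetric (axiom B): yes — every pair in R has its reverse in R.
Euclidean (axiom 5): yes — any two successors of a common world are R-related.
So F validates K, T, KTB, S5. The strongest is S5.

S5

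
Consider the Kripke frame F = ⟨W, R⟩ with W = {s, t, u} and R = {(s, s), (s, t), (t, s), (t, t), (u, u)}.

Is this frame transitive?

Transitive: yes — every two-step R-path is closed by a direct edge.

Yes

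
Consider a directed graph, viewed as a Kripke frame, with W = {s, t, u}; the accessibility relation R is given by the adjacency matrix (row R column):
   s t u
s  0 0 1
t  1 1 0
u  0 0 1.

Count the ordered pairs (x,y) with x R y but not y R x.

2

Enumerating: (s,u), (t,s).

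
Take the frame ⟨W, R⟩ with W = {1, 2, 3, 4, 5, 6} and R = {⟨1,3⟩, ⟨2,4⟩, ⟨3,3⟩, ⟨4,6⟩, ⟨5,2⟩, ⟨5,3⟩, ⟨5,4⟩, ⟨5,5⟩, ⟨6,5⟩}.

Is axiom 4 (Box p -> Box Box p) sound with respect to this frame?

No

Axiom 4 corresponds to the accessibility relation being transitive.
Transitive: no — 2 R 4 and 4 R 6, but not 2 R 6.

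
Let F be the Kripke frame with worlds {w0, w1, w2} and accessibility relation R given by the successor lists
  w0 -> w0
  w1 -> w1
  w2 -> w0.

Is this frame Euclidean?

Euclidean: yes — any two successors of a common world are R-related.

Yes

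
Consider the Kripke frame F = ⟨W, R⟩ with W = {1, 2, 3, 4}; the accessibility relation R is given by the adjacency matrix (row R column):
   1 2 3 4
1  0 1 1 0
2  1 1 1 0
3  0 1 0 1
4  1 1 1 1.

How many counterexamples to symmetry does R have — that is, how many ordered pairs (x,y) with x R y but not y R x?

3

Enumerating: (1,3), (4,1), (4,2).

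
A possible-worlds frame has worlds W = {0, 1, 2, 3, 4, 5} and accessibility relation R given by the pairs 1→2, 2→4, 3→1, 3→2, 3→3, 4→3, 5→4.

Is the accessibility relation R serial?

Serial: no — 0 has no R-successor.

No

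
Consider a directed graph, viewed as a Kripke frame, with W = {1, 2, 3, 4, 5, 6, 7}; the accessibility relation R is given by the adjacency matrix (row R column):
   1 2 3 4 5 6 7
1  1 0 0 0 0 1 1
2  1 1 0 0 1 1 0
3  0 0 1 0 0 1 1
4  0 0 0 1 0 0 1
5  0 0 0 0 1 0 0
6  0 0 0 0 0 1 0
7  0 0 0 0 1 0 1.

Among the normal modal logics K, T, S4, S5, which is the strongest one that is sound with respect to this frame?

T

Reflexive (axiom T): yes — every world is R-related to itself.
Transitive (axiom 4): no — 1 R 7 and 7 R 5, but not 1 R 5.
Euclidean (axiom 5): no — 1 R 6 and 1 R 7, but not 6 R 7.
So F validates K, T; S4 would additionally require R to be transitive. The strongest is T.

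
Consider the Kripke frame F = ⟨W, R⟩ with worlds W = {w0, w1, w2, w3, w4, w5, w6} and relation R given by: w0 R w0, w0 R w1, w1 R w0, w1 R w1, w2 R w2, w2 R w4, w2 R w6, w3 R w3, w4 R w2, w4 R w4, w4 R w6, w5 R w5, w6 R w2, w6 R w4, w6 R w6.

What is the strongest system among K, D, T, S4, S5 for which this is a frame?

S5

Serial (axiom D): yes — every world has a successor (e.g. w0 R w0).
Reflexive (axiom T): yes — every world is R-related to itself.
Transitive (axiom 4): yes — every two-step R-path is closed by a direct edge.
Euclidean (axiom 5): yes — any two successors of a common world are R-related.
So F validates K, D, T, S4, S5. The strongest is S5.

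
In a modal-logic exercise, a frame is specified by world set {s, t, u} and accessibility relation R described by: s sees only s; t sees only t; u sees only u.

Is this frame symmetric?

Symmetric: yes — every pair in R has its reverse in R.

Yes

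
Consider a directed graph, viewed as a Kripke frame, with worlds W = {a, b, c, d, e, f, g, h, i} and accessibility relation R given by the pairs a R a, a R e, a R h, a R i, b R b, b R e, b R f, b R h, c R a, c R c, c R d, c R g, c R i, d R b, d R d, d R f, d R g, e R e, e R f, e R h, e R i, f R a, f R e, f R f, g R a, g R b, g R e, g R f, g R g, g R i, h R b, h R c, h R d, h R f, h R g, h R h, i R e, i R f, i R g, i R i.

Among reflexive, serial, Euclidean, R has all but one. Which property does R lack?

Euclidean

Reflexive: yes — every world is R-related to itself.
Serial: yes — every world has a successor (e.g. a R a).
Euclidean: no — a R h and a R e, but not h R e.
Only Euclidean fails.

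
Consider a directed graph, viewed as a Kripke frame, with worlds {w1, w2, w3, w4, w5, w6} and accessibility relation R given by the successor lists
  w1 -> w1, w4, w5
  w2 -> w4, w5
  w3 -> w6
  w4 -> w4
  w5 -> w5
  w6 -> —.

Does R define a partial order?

No

Reflexive: no — w2 is not related to itself.
Transitive: yes — every two-step R-path is closed by a direct edge.
Antisymmetric: yes — no distinct pair is related both ways.
So R is not a partial order.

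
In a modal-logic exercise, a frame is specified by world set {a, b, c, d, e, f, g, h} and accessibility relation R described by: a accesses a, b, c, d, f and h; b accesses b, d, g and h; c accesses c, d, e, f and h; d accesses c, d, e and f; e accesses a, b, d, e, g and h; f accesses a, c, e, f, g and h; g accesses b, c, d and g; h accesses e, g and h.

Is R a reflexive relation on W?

Reflexive: yes — every world is R-related to itself.

Yes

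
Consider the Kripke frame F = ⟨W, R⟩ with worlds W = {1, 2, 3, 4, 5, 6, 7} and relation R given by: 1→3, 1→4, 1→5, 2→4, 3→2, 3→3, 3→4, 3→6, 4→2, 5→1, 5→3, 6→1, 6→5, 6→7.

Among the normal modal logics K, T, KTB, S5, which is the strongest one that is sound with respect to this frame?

Reflexive (axiom T): no — 1 is not related to itself.
Symmetric (axiom B): no — 1 R 3 but not 3 R 1.
Euclidean (axiom 5): no — 1 R 3 and 1 R 5, but not 3 R 5.
So F validates K; T would additionally require R to be reflexive. The strongest is K.

K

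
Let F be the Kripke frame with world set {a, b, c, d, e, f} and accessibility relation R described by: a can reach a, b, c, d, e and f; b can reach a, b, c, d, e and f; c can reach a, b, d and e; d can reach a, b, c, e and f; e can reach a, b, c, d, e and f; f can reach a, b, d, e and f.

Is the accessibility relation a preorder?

No

Reflexive: no — c is not related to itself.
Transitive: no — c R a and a R f, but not c R f.
So R is not a preorder.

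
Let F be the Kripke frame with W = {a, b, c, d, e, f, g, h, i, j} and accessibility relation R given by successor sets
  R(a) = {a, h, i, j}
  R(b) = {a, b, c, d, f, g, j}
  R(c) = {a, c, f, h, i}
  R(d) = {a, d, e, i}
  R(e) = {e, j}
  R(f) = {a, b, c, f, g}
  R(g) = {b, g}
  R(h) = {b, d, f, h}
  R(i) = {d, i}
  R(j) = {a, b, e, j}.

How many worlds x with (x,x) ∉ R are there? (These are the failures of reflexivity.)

0

R is reflexive; there are no such worlds.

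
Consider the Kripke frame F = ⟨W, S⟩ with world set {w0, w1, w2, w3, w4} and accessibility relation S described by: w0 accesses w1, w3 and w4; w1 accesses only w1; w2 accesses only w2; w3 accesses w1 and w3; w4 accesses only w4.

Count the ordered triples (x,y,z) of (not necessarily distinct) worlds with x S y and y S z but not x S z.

0

S is transitive; there are no such tuples.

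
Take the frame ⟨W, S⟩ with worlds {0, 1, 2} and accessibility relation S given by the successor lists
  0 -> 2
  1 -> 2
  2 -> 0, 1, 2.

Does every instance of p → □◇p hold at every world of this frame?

Yes

Axiom B corresponds to the accessibility relation being symmetric.
Symmetric: yes — every pair in S has its reverse in S.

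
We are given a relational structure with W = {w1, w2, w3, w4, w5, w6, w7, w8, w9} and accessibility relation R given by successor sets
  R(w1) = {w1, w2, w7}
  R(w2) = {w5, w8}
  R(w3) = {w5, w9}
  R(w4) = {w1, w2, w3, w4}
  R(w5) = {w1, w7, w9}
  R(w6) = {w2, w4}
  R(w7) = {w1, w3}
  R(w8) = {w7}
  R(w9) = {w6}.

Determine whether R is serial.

Serial: yes — every world has a successor (e.g. w1 R w1).

Yes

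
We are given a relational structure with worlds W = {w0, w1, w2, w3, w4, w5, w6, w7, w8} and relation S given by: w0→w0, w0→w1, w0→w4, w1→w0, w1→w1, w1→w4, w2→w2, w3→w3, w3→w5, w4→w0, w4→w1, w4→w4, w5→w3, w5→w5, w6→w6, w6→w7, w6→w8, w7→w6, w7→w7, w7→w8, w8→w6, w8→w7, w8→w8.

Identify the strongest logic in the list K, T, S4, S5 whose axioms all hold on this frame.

S5

Reflexive (axiom T): yes — every world is S-related to itself.
Transitive (axiom 4): yes — every two-step S-path is closed by a direct edge.
Euclidean (axiom 5): yes — any two successors of a common world are S-related.
So F validates K, T, S4, S5. The strongest is S5.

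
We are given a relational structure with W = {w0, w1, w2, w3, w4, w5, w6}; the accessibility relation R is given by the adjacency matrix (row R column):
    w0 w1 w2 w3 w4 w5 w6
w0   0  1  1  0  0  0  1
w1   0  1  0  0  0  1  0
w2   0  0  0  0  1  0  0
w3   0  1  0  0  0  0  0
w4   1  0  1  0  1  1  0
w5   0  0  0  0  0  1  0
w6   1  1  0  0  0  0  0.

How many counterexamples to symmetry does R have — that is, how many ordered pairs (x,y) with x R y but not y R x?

Enumerating: (w0,w1), (w0,w2), (w1,w5), (w3,w1), (w4,w0), (w4,w5), (w6,w1).

7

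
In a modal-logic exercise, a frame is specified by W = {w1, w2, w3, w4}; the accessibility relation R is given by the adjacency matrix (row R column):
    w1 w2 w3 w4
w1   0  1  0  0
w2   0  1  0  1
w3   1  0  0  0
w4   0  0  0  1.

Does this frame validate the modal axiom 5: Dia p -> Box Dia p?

By correspondence theory, 5 is valid on a frame iff R is Euclidean.
Euclidean: no — w2 R w4 and w2 R w2, but not w4 R w2.

No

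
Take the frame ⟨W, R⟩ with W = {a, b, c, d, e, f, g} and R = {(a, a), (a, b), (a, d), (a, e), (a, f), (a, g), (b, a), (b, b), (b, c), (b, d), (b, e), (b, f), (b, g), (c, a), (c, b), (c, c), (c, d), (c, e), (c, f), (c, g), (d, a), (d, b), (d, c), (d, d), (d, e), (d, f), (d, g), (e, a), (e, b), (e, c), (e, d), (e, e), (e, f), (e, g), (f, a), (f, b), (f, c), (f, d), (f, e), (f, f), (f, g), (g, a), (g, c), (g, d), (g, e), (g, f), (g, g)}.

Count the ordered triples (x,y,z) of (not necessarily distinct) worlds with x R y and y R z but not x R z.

Enumerating: (a,b,c), (a,d,c), (a,e,c), (a,f,c), (a,g,c), (g,a,b), (g,c,b), (g,d,b), (g,e,b), (g,f,b).

10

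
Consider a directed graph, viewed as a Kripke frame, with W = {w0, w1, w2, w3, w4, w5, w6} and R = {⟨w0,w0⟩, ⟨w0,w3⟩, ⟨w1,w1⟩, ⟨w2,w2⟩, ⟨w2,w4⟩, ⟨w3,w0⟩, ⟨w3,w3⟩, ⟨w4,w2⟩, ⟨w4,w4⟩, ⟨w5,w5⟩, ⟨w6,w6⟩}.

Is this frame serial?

Serial: yes — every world has a successor (e.g. w0 R w0).

Yes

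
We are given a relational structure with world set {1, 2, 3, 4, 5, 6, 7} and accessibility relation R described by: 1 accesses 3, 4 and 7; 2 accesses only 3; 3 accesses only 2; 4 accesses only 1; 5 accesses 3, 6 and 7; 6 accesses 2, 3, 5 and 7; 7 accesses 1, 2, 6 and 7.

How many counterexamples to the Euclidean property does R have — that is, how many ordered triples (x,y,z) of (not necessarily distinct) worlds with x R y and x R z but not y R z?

Enumerating: (1,3,3), (1,3,4), (1,3,7), (1,4,3), (1,4,4), (1,4,7), (1,7,3), (1,7,4), (2,3,3), (3,2,2), (4,1,1), (5,3,3), … and 23 more.
Total: 35.

35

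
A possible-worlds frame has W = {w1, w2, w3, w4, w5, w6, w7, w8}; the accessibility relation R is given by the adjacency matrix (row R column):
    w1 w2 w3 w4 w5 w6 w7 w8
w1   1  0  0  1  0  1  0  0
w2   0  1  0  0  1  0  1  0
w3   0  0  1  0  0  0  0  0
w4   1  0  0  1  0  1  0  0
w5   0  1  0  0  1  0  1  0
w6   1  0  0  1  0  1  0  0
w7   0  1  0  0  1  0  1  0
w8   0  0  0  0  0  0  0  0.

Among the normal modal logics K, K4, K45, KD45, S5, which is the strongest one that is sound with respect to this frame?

Transitive (axiom 4): yes — every two-step R-path is closed by a direct edge.
Euclidean (axiom 5): yes — any two successors of a common world are R-related.
Serial (axiom D): no — w8 has no R-successor.
Reflexive (axiom T): no — w8 is not related to itself.
So F validates K, K4, K45; KD45 would additionally require R to be serial. The strongest is K45.

K45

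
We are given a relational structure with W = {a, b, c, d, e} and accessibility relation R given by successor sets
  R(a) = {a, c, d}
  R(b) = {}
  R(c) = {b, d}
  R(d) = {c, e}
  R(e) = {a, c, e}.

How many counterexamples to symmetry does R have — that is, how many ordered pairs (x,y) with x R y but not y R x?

6

Enumerating: (a,c), (a,d), (c,b), (d,e), (e,a), (e,c).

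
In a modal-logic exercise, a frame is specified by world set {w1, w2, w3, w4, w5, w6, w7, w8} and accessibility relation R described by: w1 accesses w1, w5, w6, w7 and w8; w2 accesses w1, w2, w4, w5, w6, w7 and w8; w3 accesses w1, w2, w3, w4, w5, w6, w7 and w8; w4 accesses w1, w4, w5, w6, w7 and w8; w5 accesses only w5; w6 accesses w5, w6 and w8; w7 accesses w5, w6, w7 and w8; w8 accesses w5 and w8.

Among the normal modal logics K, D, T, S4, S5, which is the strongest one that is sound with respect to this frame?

S4

Serial (axiom D): yes — every world has a successor (e.g. w1 R w1).
Reflexive (axiom T): yes — every world is R-related to itself.
Transitive (axiom 4): yes — every two-step R-path is closed by a direct edge.
Euclidean (axiom 5): no — w1 R w5 and w1 R w6, but not w5 R w6.
So F validates K, D, T, S4; S5 would additionally require R to be Euclidean. The strongest is S4.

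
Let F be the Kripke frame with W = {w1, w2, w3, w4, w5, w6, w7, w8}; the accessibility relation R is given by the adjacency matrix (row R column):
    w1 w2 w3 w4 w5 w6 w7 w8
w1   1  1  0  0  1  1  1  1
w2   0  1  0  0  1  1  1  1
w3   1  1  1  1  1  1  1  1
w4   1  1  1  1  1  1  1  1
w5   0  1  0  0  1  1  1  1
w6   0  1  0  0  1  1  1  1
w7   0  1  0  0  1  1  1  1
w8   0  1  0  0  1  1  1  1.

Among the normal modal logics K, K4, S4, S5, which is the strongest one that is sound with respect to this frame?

Transitive (axiom 4): yes — every two-step R-path is closed by a direct edge.
Reflexive (axiom T): yes — every world is R-related to itself.
Euclidean (axiom 5): no — w3 R w1 and w3 R w4, but not w1 R w4.
So F validates K, K4, S4; S5 would additionally require R to be Euclidean. The strongest is S4.

S4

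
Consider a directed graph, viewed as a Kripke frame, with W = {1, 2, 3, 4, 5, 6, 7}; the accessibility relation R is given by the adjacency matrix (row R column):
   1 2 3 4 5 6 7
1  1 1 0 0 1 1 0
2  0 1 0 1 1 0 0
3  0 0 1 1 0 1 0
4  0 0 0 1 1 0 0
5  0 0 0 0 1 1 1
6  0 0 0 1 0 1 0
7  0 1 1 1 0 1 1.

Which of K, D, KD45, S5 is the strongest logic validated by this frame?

Serial (axiom D): yes — every world has a successor (e.g. 1 R 1).
Euclidean (axiom 5): no — 1 R 2 and 1 R 6, but not 2 R 6.
Transitive (axiom 4): no — 1 R 2 and 2 R 4, but not 1 R 4.
Reflexive (axiom T): yes — every world is R-related to itself.
So F validates K, D; KD45 would additionally require R to be Euclidean and transitive. The strongest is D.

D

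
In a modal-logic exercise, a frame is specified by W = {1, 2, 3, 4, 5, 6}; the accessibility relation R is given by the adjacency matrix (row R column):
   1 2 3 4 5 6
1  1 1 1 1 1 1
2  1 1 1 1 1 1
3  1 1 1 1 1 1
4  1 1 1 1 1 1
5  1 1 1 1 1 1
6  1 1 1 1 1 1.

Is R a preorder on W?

Reflexive: yes — every world is R-related to itself.
Transitive: yes — every two-step R-path is closed by a direct edge.
So R is a preorder.

Yes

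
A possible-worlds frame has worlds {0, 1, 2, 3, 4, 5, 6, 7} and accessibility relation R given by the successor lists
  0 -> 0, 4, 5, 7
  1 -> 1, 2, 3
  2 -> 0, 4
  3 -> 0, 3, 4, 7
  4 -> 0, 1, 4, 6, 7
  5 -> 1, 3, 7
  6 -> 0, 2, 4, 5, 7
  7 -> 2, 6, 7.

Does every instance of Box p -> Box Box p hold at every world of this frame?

No

The schema 4 characterises exactly the transitive frames.
Transitive: no — 0 R 4 and 4 R 1, but not 0 R 1.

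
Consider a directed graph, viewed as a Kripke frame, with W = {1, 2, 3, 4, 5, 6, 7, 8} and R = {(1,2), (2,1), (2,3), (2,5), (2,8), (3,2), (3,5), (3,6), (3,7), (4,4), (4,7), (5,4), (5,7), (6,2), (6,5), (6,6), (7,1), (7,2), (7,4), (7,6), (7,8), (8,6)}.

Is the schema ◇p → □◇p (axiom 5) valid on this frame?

No

Axiom 5 corresponds to the accessibility relation being Euclidean.
Euclidean: no — 2 R 1 and 2 R 3, but not 1 R 3.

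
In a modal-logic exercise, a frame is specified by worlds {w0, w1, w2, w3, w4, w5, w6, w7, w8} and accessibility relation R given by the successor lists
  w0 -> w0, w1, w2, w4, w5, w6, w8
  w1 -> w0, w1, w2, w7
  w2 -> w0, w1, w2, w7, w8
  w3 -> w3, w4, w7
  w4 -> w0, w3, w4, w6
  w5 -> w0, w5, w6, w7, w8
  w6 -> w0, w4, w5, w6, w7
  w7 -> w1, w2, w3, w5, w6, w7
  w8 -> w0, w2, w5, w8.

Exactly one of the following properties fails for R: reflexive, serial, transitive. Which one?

transitive

Reflexive: yes — every world is R-related to itself.
Serial: yes — every world has a successor (e.g. w0 R w0).
Transitive: no — w0 R w1 and w1 R w7, but not w0 R w7.
Only transitive fails.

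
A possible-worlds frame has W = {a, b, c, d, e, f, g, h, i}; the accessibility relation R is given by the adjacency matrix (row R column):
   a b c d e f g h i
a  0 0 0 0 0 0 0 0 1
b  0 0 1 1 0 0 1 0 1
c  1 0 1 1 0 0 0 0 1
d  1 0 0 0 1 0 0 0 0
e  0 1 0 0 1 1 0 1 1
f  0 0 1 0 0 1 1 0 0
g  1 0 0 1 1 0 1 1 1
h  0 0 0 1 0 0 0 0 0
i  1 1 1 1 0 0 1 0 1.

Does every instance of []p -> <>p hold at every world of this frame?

The schema D characterises exactly the serial frames.
Serial: yes — every world has a successor (e.g. a R i).

Yes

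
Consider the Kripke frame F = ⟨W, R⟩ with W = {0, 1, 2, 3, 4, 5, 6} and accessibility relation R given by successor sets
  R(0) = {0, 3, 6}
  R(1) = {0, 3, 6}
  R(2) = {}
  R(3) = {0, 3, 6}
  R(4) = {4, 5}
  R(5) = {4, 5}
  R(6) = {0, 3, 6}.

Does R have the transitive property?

Yes

Transitive: yes — every two-step R-path is closed by a direct edge.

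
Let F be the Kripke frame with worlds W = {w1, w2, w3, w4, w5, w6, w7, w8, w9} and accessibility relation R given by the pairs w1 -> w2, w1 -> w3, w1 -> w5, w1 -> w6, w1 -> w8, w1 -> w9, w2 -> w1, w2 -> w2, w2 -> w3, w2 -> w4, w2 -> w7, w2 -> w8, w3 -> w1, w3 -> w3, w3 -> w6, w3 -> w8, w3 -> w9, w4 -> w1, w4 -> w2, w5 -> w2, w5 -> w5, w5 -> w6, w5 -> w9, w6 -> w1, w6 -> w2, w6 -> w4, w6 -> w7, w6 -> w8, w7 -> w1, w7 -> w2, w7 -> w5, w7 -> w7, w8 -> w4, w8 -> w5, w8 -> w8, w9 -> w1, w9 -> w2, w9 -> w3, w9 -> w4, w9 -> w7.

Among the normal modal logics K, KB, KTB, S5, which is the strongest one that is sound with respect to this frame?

Symmetric (axiom B): no — w1 R w5 but not w5 R w1.
Reflexive (axiom T): no — w1 is not related to itself.
Euclidean (axiom 5): no — w1 R w2 and w1 R w5, but not w2 R w5.
So F validates K; KB would additionally require R to be symmetric. The strongest is K.

K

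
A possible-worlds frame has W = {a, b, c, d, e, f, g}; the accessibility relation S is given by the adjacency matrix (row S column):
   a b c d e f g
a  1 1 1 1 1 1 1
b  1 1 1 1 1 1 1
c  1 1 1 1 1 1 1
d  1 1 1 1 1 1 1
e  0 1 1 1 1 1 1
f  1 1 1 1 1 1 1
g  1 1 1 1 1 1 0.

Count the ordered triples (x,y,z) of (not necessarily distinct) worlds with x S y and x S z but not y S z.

Enumerating: (a,e,a), (a,g,g), (b,e,a), (b,g,g), (c,e,a), (c,g,g), (d,e,a), (d,g,g), (e,g,g), (f,e,a), (f,g,g), (g,e,a).

12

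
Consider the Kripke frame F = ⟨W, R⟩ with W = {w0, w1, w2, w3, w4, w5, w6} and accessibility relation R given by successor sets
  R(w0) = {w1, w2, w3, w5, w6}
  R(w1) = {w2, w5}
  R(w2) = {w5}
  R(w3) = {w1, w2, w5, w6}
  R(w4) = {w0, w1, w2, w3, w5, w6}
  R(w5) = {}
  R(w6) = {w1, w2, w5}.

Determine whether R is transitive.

Transitive: yes — every two-step R-path is closed by a direct edge.

Yes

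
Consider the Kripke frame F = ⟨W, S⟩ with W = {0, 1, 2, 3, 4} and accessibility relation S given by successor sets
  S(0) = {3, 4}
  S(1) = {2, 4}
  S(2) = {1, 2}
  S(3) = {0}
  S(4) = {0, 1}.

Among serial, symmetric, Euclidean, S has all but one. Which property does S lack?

Euclidean

Serial: yes — every world has a successor (e.g. 0 S 3).
Symmetric: yes — every pair in S has its reverse in S.
Euclidean: no — 0 S 3 and 0 S 4, but not 3 S 4.
Only Euclidean fails.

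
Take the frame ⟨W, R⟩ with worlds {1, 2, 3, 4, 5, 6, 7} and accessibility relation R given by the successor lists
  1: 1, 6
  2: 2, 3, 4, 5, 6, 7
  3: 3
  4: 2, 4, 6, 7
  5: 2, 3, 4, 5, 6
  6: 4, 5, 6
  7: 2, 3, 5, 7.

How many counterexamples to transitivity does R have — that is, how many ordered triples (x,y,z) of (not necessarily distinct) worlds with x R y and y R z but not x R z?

17

Enumerating: (1,6,4), (1,6,5), (4,2,3), (4,2,5), (4,6,5), (4,7,3), (4,7,5), (5,2,7), (5,4,7), (6,4,2), (6,4,7), (6,5,2), (6,5,3), (7,2,4), (7,2,6), (7,5,4), (7,5,6).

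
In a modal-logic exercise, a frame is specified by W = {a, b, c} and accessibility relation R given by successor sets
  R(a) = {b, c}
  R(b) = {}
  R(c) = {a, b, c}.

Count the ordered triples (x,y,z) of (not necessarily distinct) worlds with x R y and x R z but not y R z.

6

Enumerating: (a,b,b), (a,b,c), (c,a,a), (c,b,a), (c,b,b), (c,b,c).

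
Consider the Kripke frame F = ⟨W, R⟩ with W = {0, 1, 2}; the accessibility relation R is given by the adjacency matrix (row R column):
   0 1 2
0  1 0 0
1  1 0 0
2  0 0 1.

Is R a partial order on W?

Reflexive: no — 1 is not related to itself.
Transitive: yes — every two-step R-path is closed by a direct edge.
Antisymmetric: yes — no distinct pair is related both ways.
So R is not a partial order.

No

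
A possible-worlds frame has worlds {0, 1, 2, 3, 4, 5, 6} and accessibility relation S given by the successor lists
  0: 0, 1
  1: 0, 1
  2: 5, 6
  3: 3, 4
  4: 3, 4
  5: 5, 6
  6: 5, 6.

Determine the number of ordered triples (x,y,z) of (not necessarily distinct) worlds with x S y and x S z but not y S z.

0

S is Euclidean; there are no such tuples.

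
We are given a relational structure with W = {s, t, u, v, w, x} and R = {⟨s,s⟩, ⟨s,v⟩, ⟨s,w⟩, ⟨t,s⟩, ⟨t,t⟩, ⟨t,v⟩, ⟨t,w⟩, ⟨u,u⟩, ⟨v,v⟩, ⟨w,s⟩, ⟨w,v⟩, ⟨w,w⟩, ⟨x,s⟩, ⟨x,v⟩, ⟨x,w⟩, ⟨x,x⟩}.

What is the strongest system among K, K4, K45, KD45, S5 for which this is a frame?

Transitive (axiom 4): yes — every two-step R-path is closed by a direct edge.
Euclidean (axiom 5): no — s R v and s R w, but not v R w.
Serial (axiom D): yes — every world has a successor (e.g. s R s).
Reflexive (axiom T): yes — every world is R-related to itself.
So F validates K, K4; K45 would additionally require R to be Euclidean. The strongest is K4.

K4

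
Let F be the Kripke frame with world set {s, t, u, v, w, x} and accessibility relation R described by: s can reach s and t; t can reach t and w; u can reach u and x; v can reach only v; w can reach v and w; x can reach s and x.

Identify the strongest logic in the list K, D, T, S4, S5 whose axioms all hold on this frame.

T

Serial (axiom D): yes — every world has a successor (e.g. s R s).
Reflexive (axiom T): yes — every world is R-related to itself.
Transitive (axiom 4): no — s R t and t R w, but not s R w.
Euclidean (axiom 5): no — s R t and s R s, but not t R s.
So F validates K, D, T; S4 would additionally require R to be transitive. The strongest is T.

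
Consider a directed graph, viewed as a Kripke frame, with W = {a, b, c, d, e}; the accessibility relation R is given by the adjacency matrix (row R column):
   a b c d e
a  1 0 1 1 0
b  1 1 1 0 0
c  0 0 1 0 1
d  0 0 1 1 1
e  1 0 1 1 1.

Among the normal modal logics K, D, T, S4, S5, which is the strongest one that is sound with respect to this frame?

Serial (axiom D): yes — every world has a successor (e.g. a R a).
Reflexive (axiom T): yes — every world is R-related to itself.
Transitive (axiom 4): no — a R c and c R e, but not a R e.
Euclidean (axiom 5): no — a R c and a R d, but not c R d.
So F validates K, D, T; S4 would additionally require R to be transitive. The strongest is T.

T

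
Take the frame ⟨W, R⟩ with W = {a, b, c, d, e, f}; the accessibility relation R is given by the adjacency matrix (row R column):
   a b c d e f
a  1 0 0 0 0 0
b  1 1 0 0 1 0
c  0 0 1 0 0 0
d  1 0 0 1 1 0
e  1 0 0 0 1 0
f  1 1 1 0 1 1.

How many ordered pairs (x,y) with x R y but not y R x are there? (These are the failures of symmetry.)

9

Enumerating: (b,a), (b,e), (d,a), (d,e), (e,a), (f,a), (f,b), (f,c), (f,e).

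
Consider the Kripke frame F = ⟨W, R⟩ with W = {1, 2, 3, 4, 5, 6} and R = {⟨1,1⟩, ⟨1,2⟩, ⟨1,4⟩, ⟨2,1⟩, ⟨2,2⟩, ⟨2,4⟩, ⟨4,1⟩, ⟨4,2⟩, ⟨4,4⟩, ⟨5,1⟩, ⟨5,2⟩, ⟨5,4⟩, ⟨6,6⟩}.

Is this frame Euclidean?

Euclidean: yes — any two successors of a common world are R-related.

Yes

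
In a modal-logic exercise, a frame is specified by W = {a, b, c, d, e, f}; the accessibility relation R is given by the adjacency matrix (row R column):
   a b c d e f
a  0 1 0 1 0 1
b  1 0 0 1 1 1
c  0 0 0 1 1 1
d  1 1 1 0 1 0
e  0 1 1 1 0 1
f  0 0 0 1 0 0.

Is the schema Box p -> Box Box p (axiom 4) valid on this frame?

Axiom 4 corresponds to the accessibility relation being transitive.
Transitive: no — a R b and b R e, but not a R e.

No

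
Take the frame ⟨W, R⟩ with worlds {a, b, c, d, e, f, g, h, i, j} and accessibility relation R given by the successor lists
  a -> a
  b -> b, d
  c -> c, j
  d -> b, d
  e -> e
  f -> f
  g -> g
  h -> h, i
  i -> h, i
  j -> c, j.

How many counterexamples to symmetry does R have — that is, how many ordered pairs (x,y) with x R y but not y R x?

0

R is symmetric; there are no such tuples.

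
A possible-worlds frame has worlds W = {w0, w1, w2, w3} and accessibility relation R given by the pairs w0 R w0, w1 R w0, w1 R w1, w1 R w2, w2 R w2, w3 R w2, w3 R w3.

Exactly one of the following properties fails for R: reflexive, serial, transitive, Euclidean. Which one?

Reflexive: yes — every world is R-related to itself.
Serial: yes — every world has a successor (e.g. w0 R w0).
Transitive: yes — every two-step R-path is closed by a direct edge.
Euclidean: no — w1 R w0 and w1 R w2, but not w0 R w2.
Only Euclidean fails.

Euclidean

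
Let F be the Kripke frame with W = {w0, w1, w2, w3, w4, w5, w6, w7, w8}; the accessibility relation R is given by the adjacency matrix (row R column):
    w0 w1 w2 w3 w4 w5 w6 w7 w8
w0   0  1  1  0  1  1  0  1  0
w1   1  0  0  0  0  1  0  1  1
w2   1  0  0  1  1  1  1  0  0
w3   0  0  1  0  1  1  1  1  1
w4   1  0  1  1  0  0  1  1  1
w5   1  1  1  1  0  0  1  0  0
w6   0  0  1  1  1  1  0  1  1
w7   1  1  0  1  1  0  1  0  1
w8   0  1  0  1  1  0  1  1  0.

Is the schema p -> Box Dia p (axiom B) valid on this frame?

Yes

Axiom B corresponds to the accessibility relation being symmetric.
Symmetric: yes — every pair in R has its reverse in R.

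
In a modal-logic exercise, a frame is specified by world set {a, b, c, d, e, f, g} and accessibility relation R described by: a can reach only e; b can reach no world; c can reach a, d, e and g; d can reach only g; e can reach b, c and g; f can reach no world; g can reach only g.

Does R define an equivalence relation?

No

Reflexive: no — a is not related to itself.
Symmetric: no — a R e but not e R a.
Transitive: no — a R e and e R b, but not a R b.
So R is not an equivalence relation.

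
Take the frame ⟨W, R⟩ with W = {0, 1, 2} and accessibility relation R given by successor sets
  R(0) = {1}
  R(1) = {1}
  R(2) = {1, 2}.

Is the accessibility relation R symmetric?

Symmetric: no — 0 R 1 but not 1 R 0.

No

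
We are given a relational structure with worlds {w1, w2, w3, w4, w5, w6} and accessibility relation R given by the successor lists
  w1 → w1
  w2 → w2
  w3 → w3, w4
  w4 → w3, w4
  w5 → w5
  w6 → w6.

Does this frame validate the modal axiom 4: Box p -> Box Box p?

Axiom 4 corresponds to the accessibility relation being transitive.
Transitive: yes — every two-step R-path is closed by a direct edge.

Yes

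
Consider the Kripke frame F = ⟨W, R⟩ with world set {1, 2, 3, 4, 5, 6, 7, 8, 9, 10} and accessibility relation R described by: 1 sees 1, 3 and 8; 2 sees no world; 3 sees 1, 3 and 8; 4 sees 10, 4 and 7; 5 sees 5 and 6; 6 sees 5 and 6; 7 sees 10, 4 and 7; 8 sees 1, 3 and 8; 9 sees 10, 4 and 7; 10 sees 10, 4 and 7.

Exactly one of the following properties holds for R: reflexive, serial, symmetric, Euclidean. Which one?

Euclidean

Reflexive: no — 2 is not related to itself.
Serial: no — 2 has no R-successor.
Symmetric: no — 9 R 10 but not 10 R 9.
Euclidean: yes — any two successors of a common world are R-related.
Only Euclidean holds.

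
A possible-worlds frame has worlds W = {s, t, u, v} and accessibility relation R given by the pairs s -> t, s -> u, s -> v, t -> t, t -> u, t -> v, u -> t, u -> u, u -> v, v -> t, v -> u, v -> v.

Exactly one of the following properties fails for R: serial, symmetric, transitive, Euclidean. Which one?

symmetric

Serial: yes — every world has a successor (e.g. s R t).
Symmetric: no — s R t but not t R s.
Transitive: yes — every two-step R-path is closed by a direct edge.
Euclidean: yes — any two successors of a common world are R-related.
Only symmetric fails.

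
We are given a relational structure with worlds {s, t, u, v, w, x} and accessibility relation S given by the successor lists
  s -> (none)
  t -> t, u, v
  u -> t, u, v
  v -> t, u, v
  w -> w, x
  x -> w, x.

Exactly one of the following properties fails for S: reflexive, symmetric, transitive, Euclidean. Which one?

Reflexive: no — s is not related to itself.
Symmetric: yes — every pair in S has its reverse in S.
Transitive: yes — every two-step S-path is closed by a direct edge.
Euclidean: yes — any two successors of a common world are S-related.
Only reflexive fails.

reflexive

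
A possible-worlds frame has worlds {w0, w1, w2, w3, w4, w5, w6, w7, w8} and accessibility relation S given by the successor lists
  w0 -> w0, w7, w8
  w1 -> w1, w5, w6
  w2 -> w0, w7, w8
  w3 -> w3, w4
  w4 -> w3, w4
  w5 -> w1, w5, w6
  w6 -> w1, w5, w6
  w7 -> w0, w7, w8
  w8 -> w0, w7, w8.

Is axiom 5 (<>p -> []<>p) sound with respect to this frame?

Yes

The schema 5 characterises exactly the Euclidean frames.
Euclidean: yes — any two successors of a common world are S-related.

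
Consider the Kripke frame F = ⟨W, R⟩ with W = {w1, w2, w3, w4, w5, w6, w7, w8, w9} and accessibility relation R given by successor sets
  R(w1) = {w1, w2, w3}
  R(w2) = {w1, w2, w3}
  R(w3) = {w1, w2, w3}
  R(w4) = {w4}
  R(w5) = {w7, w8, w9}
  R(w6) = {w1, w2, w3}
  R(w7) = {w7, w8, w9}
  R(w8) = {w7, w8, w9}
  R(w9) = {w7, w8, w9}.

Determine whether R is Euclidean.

Euclidean: yes — any two successors of a common world are R-related.

Yes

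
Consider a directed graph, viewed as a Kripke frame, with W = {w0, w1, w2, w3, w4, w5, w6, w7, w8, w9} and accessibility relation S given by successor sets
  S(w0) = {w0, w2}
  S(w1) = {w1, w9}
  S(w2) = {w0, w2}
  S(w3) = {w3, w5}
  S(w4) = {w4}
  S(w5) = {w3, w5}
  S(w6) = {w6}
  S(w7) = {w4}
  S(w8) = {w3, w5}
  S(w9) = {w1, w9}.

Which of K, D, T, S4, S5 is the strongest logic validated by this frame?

Serial (axiom D): yes — every world has a successor (e.g. w0 S w0).
Reflexive (axiom T): no — w7 is not related to itself.
Transitive (axiom 4): yes — every two-step S-path is closed by a direct edge.
Euclidean (axiom 5): yes — any two successors of a common world are S-related.
So F validates K, D; T would additionally require S to be reflexive. The strongest is D.

D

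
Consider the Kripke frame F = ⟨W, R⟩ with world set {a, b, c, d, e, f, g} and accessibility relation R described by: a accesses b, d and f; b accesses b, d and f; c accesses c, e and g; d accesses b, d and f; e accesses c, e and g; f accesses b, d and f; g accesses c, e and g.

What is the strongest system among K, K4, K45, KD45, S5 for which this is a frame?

KD45

Transitive (axiom 4): yes — every two-step R-path is closed by a direct edge.
Euclidean (axiom 5): yes — any two successors of a common world are R-related.
Serial (axiom D): yes — every world has a successor (e.g. a R b).
Reflexive (axiom T): no — a is not related to itself.
So F validates K, K4, K45, KD45; S5 would additionally require R to be reflexive. The strongest is KD45.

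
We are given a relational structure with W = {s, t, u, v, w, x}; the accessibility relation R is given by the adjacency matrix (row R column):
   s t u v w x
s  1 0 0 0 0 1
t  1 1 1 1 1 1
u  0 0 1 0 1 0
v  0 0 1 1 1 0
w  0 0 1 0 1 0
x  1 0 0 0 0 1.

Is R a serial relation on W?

Serial: yes — every world has a successor (e.g. s R s).

Yes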